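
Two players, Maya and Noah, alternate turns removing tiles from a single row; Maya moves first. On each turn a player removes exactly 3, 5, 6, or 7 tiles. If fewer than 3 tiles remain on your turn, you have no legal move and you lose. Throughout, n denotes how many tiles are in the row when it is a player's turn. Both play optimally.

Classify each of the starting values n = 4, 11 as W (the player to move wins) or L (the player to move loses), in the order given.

Compute win/loss labels from the base case upward. A position with no move is L. Any other position is W if it can reach an L in one move, else L.
n=0: no move → L
n=1: no move → L
n=2: no move → L
n=3: reaches L-position 0 → W
n=4: reaches L-position 1 → W
n=5: reaches L-position 2 → W
n=6: reaches L-position 1 → W
n=7: reaches L-position 2 → W
n=8: reaches L-position 2 → W
n=9: reaches L-position 2 → W
n=10: only reaches 7(W), 5(W), 4(W), 3(W), all W → L
n=11: only reaches 8(W), 6(W), 5(W), 4(W), all W → L

4: W, 11: L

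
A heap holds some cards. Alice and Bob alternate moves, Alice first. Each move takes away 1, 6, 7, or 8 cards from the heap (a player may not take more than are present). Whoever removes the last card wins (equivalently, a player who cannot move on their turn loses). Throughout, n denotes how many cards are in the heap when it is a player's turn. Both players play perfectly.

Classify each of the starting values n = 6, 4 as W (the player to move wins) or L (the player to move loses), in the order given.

6: W, 4: L

Compute win/loss labels from the base case upward. A position with no move is L. Any other position is W if it can reach an L in one move, else L.
n=0: no move → L
n=1: →0(L), so W
n=2: →1(W) only, which is W, so L
n=3: →2(L), so W
n=4: →3(W) only, which is W, so L
n=5: →4(L), so W
n=6: →0(L), so W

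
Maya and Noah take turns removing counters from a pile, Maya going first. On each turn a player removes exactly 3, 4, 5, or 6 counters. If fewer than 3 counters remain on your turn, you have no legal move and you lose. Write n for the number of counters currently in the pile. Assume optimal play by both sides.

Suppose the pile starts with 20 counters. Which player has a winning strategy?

Use the standard recursion: the mover loses at a terminal position; elsewhere, the mover wins exactly when some move hands the opponent an L position.
n=0: no move → L
n=1: no move → L
n=2: no move → L
n=3: →0(L), so W
n=4: →1(L), so W
n=5: →2(L), so W
n=6: →2(L), so W
n=7: →2(L), so W
n=8: →2(L), so W
n=9: →6(W), 5(W), 4(W), 3(W) — all W, so L
n=10: →7(W), 6(W), 5(W), 4(W) — all W, so L
n=11: →8(W), 7(W), 6(W), 5(W) — all W, so L
n=12: →9(L), so W
n=13: →10(L), so W
n=14: →11(L), so W
n=15: →11(L), so W
n=16: →11(L), so W
n=17: →11(L), so W
n=18: →15(W), 14(W), 13(W), 12(W) — all W, so L
n=19: →16(W), 15(W), 14(W), 13(W) — all W, so L
n=20: →17(W), 16(W), 15(W), 14(W) — all W, so L
Every move from 20 reaches a W position, so the mover loses.

Noah wins.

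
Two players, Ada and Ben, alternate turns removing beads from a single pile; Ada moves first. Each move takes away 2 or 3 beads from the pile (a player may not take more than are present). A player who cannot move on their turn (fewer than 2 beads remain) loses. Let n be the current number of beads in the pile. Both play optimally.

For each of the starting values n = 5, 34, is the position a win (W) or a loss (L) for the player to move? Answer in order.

Positions with no move are L. A position that does have a move is losing for the player to move precisely when every available move leads to a winning position for the opponent. Fill in the labels:
n=0: no move → L
n=1: no move → L
n=2: →0(L), so W
n=3: →1(L), so W
n=4: →1(L), so W
n=5: →3(W), 2(W) — all W, so L
n=6: →4(W), 3(W) — all W, so L
n=7: →5(L), so W
n=8: →6(L), so W
n=9: →6(L), so W
n=10: →8(W), 7(W) — all W, so L
n=11: →9(W), 8(W) — all W, so L
n=12: →10(L), so W
n=13: →11(L), so W
n=14: →11(L), so W
n=15: →13(W), 12(W) — all W, so L
n=16: →14(W), 13(W) — all W, so L
n=17: →15(L), so W
n=18: →16(L), so W
n=19: →16(L), so W
n=20: →18(W), 17(W) — all W, so L
n=21: →19(W), 18(W) — all W, so L
n=22: →20(L), so W
n=23: →21(L), so W
n=24: →21(L), so W
n=25: →23(W), 22(W) — all W, so L
n=26: →24(W), 23(W) — all W, so L
n=27: →25(L), so W
n=28: →26(L), so W
n=29: →26(L), so W
n=30: →28(W), 27(W) — all W, so L
n=31: →29(W), 28(W) — all W, so L
n=32: →30(L), so W
n=33: →31(L), so W
n=34: →31(L), so W

5: L, 34: W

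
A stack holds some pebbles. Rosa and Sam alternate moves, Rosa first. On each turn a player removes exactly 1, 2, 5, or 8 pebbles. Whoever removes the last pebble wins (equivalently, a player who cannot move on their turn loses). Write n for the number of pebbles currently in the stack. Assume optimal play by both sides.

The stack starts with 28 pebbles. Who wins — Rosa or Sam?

Rosa wins.

Positions with no move are L. A position that does have a move is losing for the player to move precisely when every available move leads to a winning position for the opponent. Fill in the labels:
n=0: no move → L
n=1: W (go to 0, an L position)
n=2: W (go to 0, an L position)
n=3: L (options 2(W), 1(W) are all W)
n=4: W (go to 3, an L position)
n=5: W (go to 3, an L position)
n=6: L (options 5(W), 4(W), 1(W) are all W)
n=7: W (go to 6, an L position)
n=8: W (go to 6, an L position)
n=9: L (options 8(W), 7(W), 4(W), 1(W) are all W)
n=10: W (go to 9, an L position)
n=11: W (go to 9, an L position)
n=12: L (options 11(W), 10(W), 7(W), 4(W) are all W)
n=13: W (go to 12, an L position)
n=14: W (go to 12, an L position)
n=15: L (options 14(W), 13(W), 10(W), 7(W) are all W)
n=16: W (go to 15, an L position)
n=17: W (go to 15, an L position)
n=18: L (options 17(W), 16(W), 13(W), 10(W) are all W)
n=19: W (go to 18, an L position)
n=20: W (go to 18, an L position)
n=21: L (options 20(W), 19(W), 16(W), 13(W) are all W)
n=22: W (go to 21, an L position)
n=23: W (go to 21, an L position)
n=24: L (options 23(W), 22(W), 19(W), 16(W) are all W)
n=25: W (go to 24, an L position)
n=26: W (go to 24, an L position)
n=27: L (options 26(W), 25(W), 22(W), 19(W) are all W)
n=28: W (go to 27, an L position)
The starting position 28 is W: Rosa should remove 1, leaving 27, handing over an L position.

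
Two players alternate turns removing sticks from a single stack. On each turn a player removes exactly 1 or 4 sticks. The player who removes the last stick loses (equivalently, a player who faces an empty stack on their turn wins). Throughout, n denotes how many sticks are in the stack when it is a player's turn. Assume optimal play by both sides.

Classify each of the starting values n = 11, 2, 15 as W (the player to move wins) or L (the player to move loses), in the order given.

11: L, 2: W, 15: W

Compute win/loss labels from the base case upward. A position with no move is W. Any other position is W if it can reach an L in one move, else L.
n=0: no move; the opponent has just taken the last stick and therefore loses → W
n=1: →0(W) only, which is W, so L
n=2: →1(L), so W
n=3: →2(W) only, which is W, so L
n=4: →3(L), so W
n=5: →1(L), so W
n=6: →5(W), 2(W) — all W, so L
n=7: →6(L), so W
n=8: →7(W), 4(W) — all W, so L
n=9: →8(L), so W
n=10: →6(L), so W
n=11: →10(W), 7(W) — all W, so L
n=12: →11(L), so W
n=13: →12(W), 9(W) — all W, so L
n=14: →13(L), so W
n=15: →11(L), so W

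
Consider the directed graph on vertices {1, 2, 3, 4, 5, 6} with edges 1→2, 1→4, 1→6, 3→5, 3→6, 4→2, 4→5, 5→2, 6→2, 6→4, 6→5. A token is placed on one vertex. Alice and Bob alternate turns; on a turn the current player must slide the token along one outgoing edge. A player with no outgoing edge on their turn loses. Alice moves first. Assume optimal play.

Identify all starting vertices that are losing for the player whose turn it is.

Build the W/L table. Terminal = L. A non-terminal position is W if it has a move to some L; otherwise it is L.
Every edge goes from a vertex to one that appears earlier in the order 2, 5, 4, 6, 1, 3, so processing vertices in that order labels each vertex after all of its successors.
2: no outgoing edge → L
5: →2(L), so W
4: →2(L), so W
6: →2(L), so W
1: →2(L), so W
3: →6(W), 5(W) — all W, so L
Reading off the rows marked L gives the requested list; there are 2 such vertices.

2, 3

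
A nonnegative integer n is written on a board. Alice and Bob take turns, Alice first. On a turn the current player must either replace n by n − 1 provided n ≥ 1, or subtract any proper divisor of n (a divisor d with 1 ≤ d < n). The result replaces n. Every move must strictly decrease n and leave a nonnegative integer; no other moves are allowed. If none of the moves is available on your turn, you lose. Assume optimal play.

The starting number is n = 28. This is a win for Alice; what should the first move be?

Move to 21.

Label each position W (a win for the player to move) or L (a loss). A position with no legal move is L; any other position is W exactly when some move reaches an L, and L when every move reaches a W.
n=0: no move → L
n=1: reaches L-position 0 → W
n=2: only reaches 1(W), which is W → L
n=3: reaches L-position 2 → W
n=4: reaches L-position 2 → W
n=5: only reaches 4(W), which is W → L
n=6: reaches L-position 5 → W
n=7: only reaches 6(W), which is W → L
n=8: reaches L-position 7 → W
n=9: only reaches 6(W), 8(W), all W → L
n=10: reaches L-position 5 → W
n=11: only reaches 10(W), which is W → L
n=12: reaches L-position 9 → W
n=13: only reaches 12(W), which is W → L
n=14: reaches L-position 7 → W
n=15: only reaches 10(W), 12(W), 14(W), all W → L
n=16: reaches L-position 15 → W
n=17: only reaches 16(W), which is W → L
n=18: reaches L-position 9 → W
n=19: only reaches 18(W), which is W → L
n=20: reaches L-position 15 → W
n=21: only reaches 14(W), 18(W), 20(W), all W → L
n=22: reaches L-position 11 → W
n=23: only reaches 22(W), which is W → L
n=24: reaches L-position 21 → W
n=25: only reaches 20(W), 24(W), all W → L
n=26: reaches L-position 13 → W
n=27: only reaches 18(W), 24(W), 26(W), all W → L
n=28: reaches L-position 21 → W
From 28, the L positions reachable in one move are: 21, 27. Any move reaching one of these is winning.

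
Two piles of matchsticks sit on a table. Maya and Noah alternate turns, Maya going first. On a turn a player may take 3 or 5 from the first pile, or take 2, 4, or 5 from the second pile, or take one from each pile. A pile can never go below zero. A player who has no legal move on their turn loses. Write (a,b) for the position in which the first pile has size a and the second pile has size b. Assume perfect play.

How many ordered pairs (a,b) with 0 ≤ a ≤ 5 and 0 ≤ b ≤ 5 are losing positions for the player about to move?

Label each position W (a win for the player to move) or L (a loss). A position with no legal move is L; any other position is W exactly when some move reaches an L, and L when every move reaches a W.
Every move lowers a or b (never raises either), so fill the grid row by row in increasing a, and left to right within a row: each cell's successors are then already labelled.
      b=0  b=1  b=2  b=3  b=4  b=5
a=0:    L    L    W    W    W    W
a=1:    L    W    W    L    W    W
a=2:    L    W    W    L    W    W
a=3:    W    W    L    L    W    W
a=4:    W    L    L    W    W    W
a=5:    W    W    W    W    L    L
Cells with no legal move (terminal, hence L): (0,0), (0,1), (1,0), (2,0).
The remaining L cells, each justified by listing all of its moves:
(1,3): only reaches (1,1)(W), (0,2)(W), all W → L
(2,3): only reaches (2,1)(W), (1,2)(W), all W → L
(3,2): only reaches (0,2)(W), (3,0)(W), (2,1)(W), all W → L
(3,3): only reaches (0,3)(W), (3,1)(W), (2,2)(W), all W → L
(4,1): only reaches (1,1)(W), (3,0)(W), all W → L
(4,2): only reaches (1,2)(W), (4,0)(W), (3,1)(W), all W → L
(5,4): only reaches (2,4)(W), (0,4)(W), (5,2)(W), (5,0)(W), (4,3)(W), all W → L
(5,5): only reaches (2,5)(W), (0,5)(W), (5,3)(W), (5,1)(W), (5,0)(W), (4,4)(W), all W → L
Every other cell has at least one move into one of the L cells above, so it is W.
L cells per row: a=0: 2, a=1: 2, a=2: 2, a=3: 2, a=4: 2, a=5: 2; total 12.

12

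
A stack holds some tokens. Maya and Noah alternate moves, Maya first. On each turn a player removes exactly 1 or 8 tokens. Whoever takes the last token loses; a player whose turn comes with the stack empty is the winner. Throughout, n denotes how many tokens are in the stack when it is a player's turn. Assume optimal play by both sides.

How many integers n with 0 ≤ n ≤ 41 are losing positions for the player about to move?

19

Work bottom-up. With no move the player to move wins. Otherwise the position is W if at least one move leads to an L position for the opponent, and L if every move leads to a W.
n=0: no move; the opponent has just taken the last token and therefore loses → W
n=1: →0(W) only, which is W, so L
n=2: →1(L), so W
n=3: →2(W) only, which is W, so L
n=4: →3(L), so W
n=5: →4(W) only, which is W, so L
n=6: →5(L), so W
n=7: →6(W) only, which is W, so L
n=8: →7(L), so W
n=9: →1(L), so W
n=10: →9(W), 2(W) — all W, so L
n=11: →10(L), so W
n=12: →11(W), 4(W) — all W, so L
n=13: →12(L), so W
n=14: →13(W), 6(W) — all W, so L
n=15: →14(L), so W
n=16: →15(W), 8(W) — all W, so L
n=17: →16(L), so W
n=18: →10(L), so W
n=19: →18(W), 11(W) — all W, so L
n=20: →19(L), so W
n=21: →20(W), 13(W) — all W, so L
n=22: →21(L), so W
n=23: →22(W), 15(W) — all W, so L
n=24: →23(L), so W
n=25: →24(W), 17(W) — all W, so L
n=26: →25(L), so W
n=27: →19(L), so W
n=28: →27(W), 20(W) — all W, so L
n=29: →28(L), so W
n=30: →29(W), 22(W) — all W, so L
n=31: →30(L), so W
n=32: →31(W), 24(W) — all W, so L
n=33: →32(L), so W
n=34: →33(W), 26(W) — all W, so L
n=35: →34(L), so W
n=36: →28(L), so W
n=37: →36(W), 29(W) — all W, so L
n=38: →37(L), so W
n=39: →38(W), 31(W) — all W, so L
n=40: →39(L), so W
n=41: →40(W), 33(W) — all W, so L
L entries with 0 ≤ n ≤ 41: n = 1, 3, 5, 7, 10, 12, 14, 16, 19, 21, 23, 25, 28, 30, 32, 34, 37, 39, 41; that makes 19.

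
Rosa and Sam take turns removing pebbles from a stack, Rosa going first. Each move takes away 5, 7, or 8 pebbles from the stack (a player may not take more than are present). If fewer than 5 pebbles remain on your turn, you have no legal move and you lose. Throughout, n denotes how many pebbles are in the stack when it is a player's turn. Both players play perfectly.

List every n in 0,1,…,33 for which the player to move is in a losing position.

0, 1, 2, 3, 4, 13, 14, 15, 16, 17, 26, 27, 28, 29, 30

Label each position W (a win for the player to move) or L (a loss). A position with no legal move is L; any other position is W exactly when some move reaches an L, and L when every move reaches a W.
n=0: no move → L
n=1: no move → L
n=2: no move → L
n=3: no move → L
n=4: no move → L
n=5: W (go to 0, an L position)
n=6: W (go to 1, an L position)
n=7: W (go to 2, an L position)
n=8: W (go to 3, an L position)
n=9: W (go to 4, an L position)
n=10: W (go to 3, an L position)
n=11: W (go to 4, an L position)
n=12: W (go to 4, an L position)
n=13: L (options 8(W), 6(W), 5(W) are all W)
n=14: L (options 9(W), 7(W), 6(W) are all W)
n=15: L (options 10(W), 8(W), 7(W) are all W)
n=16: L (options 11(W), 9(W), 8(W) are all W)
n=17: L (options 12(W), 10(W), 9(W) are all W)
n=18: W (go to 13, an L position)
n=19: W (go to 14, an L position)
n=20: W (go to 15, an L position)
n=21: W (go to 16, an L position)
n=22: W (go to 17, an L position)
n=23: W (go to 16, an L position)
n=24: W (go to 17, an L position)
n=25: W (go to 17, an L position)
n=26: L (options 21(W), 19(W), 18(W) are all W)
n=27: L (options 22(W), 20(W), 19(W) are all W)
n=28: L (options 23(W), 21(W), 20(W) are all W)
n=29: L (options 24(W), 22(W), 21(W) are all W)
n=30: L (options 25(W), 23(W), 22(W) are all W)
n=31: W (go to 26, an L position)
n=32: W (go to 27, an L position)
n=33: W (go to 28, an L position)
The losing starting values of n are exactly the entries labelled L in this table (15 of them).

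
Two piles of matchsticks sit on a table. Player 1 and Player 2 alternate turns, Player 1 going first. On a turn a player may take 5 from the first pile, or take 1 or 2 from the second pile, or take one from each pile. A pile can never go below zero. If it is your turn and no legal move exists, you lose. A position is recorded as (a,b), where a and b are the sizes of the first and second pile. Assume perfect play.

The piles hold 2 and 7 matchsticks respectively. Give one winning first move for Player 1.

Compute win/loss labels from the base case upward. A position with no move is L. Any other position is W if it can reach an L in one move, else L.
No move ever increases a pile, so every position that can arise here has a ≤ 2 and b ≤ 7; it is enough to label the cells with 0 ≤ a ≤ 2 and 0 ≤ b ≤ 7.
Every move lowers a or b (never raises either), so fill the grid row by row in increasing a, and left to right within a row: each cell's successors are then already labelled.
      b=0  b=1  b=2  b=3  b=4  b=5  b=6  b=7
a=0:    L    W    W    L    W    W    L    W
a=1:    L    W    W    L    W    W    L    W
a=2:    L    W    W    L    W    W    L    W
Cells with no legal move (terminal, hence L): (0,0), (1,0), (2,0).
The remaining L cells, each justified by listing all of its moves:
(0,3): moves to (0,2)(W), (0,1)(W); every one is W ⇒ L
(0,6): moves to (0,5)(W), (0,4)(W); every one is W ⇒ L
(1,3): moves to (1,2)(W), (1,1)(W), (0,2)(W); every one is W ⇒ L
(1,6): moves to (1,5)(W), (1,4)(W), (0,5)(W); every one is W ⇒ L
(2,3): moves to (2,2)(W), (2,1)(W), (1,2)(W); every one is W ⇒ L
(2,6): moves to (2,5)(W), (2,4)(W), (1,5)(W); every one is W ⇒ L
Every other cell has at least one move into one of the L cells above, so it is W.
From (2,7), the L positions reachable in one move are: (2,6), (1,6). Any move reaching one of these is winning.

Move to (2,6).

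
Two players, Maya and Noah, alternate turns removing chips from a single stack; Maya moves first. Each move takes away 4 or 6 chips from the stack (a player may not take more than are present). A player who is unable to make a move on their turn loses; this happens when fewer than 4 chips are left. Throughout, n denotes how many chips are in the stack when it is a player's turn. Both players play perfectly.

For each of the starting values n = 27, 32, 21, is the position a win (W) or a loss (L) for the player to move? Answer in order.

27: W, 32: L, 21: L

Classify positions by backward induction: terminal positions (no move available) are L. From any other position, the mover wins iff some move reaches an L.
n=0: no move → L
n=1: no move → L
n=2: no move → L
n=3: no move → L
n=4: can move to 0, which is L ⇒ W
n=5: can move to 1, which is L ⇒ W
n=6: can move to 2, which is L ⇒ W
n=7: can move to 3, which is L ⇒ W
n=8: can move to 2, which is L ⇒ W
n=9: can move to 3, which is L ⇒ W
n=10: moves to 6(W), 4(W); every one is W ⇒ L
n=11: moves to 7(W), 5(W); every one is W ⇒ L
n=12: moves to 8(W), 6(W); every one is W ⇒ L
n=13: moves to 9(W), 7(W); every one is W ⇒ L
n=14: can move to 10, which is L ⇒ W
n=15: can move to 11, which is L ⇒ W
n=16: can move to 12, which is L ⇒ W
n=17: can move to 13, which is L ⇒ W
n=18: can move to 12, which is L ⇒ W
n=19: can move to 13, which is L ⇒ W
n=20: moves to 16(W), 14(W); every one is W ⇒ L
n=21: moves to 17(W), 15(W); every one is W ⇒ L
n=22: moves to 18(W), 16(W); every one is W ⇒ L
n=23: moves to 19(W), 17(W); every one is W ⇒ L
n=24: can move to 20, which is L ⇒ W
n=25: can move to 21, which is L ⇒ W
n=26: can move to 22, which is L ⇒ W
n=27: can move to 23, which is L ⇒ W
n=28: can move to 22, which is L ⇒ W
n=29: can move to 23, which is L ⇒ W
n=30: moves to 26(W), 24(W); every one is W ⇒ L
n=31: moves to 27(W), 25(W); every one is W ⇒ L
n=32: moves to 28(W), 26(W); every one is W ⇒ L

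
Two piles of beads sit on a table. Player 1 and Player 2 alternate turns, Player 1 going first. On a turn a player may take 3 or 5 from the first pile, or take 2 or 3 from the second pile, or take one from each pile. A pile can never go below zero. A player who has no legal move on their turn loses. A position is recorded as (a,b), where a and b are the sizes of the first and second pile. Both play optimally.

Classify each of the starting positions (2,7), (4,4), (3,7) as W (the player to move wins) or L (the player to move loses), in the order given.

(2,7): W, (4,4): W, (3,7): L

Label each position W (a win for the player to move) or L (a loss). A position with no legal move is L; any other position is W exactly when some move reaches an L, and L when every move reaches a W.
No move ever increases a pile, so every position that can arise here has a ≤ 4 and b ≤ 7; it is enough to label the cells with 0 ≤ a ≤ 4 and 0 ≤ b ≤ 7.
Every move lowers a or b (never raises either), so fill the grid row by row in increasing a, and left to right within a row: each cell's successors are then already labelled.
      b=0  b=1  b=2  b=3  b=4  b=5  b=6  b=7
a=0:    L    L    W    W    W    L    L    W
a=1:    L    W    W    W    L    L    W    W
a=2:    L    W    W    W    L    W    W    W
a=3:    W    W    L    L    W    W    W    L
a=4:    W    L    L    W    W    W    L    L
Cells with no legal move (terminal, hence L): (0,0), (0,1), (1,0), (2,0).
The remaining L cells, each justified by listing all of its moves:
(0,5): →(0,3)(W), (0,2)(W) — all W, so L
(0,6): →(0,4)(W), (0,3)(W) — all W, so L
(1,4): →(1,2)(W), (1,1)(W), (0,3)(W) — all W, so L
(1,5): →(1,3)(W), (1,2)(W), (0,4)(W) — all W, so L
(2,4): →(2,2)(W), (2,1)(W), (1,3)(W) — all W, so L
(3,2): →(0,2)(W), (3,0)(W), (2,1)(W) — all W, so L
(3,3): →(0,3)(W), (3,1)(W), (3,0)(W), (2,2)(W) — all W, so L
(3,7): →(0,7)(W), (3,5)(W), (3,4)(W), (2,6)(W) — all W, so L
(4,1): →(1,1)(W), (3,0)(W) — all W, so L
(4,2): →(1,2)(W), (4,0)(W), (3,1)(W) — all W, so L
(4,6): →(1,6)(W), (4,4)(W), (4,3)(W), (3,5)(W) — all W, so L
(4,7): →(1,7)(W), (4,5)(W), (4,4)(W), (3,6)(W) — all W, so L
Every other cell has at least one move into one of the L cells above, so it is W.
(2,7): the move to (2,4) reaches an L cell, so W
(4,4): the move to (1,4) reaches an L cell, so W
(3,7): one of the L cells justified above, so L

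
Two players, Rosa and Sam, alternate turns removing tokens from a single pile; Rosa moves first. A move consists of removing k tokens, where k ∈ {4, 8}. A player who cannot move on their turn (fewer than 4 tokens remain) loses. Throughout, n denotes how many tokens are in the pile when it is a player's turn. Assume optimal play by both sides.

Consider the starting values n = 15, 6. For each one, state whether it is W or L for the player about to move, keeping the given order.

Label each position W (a win for the player to move) or L (a loss). A position with no legal move is L; any other position is W exactly when some move reaches an L, and L when every move reaches a W.
n=0: no move → L
n=1: no move → L
n=2: no move → L
n=3: no move → L
n=4: W (go to 0, an L position)
n=5: W (go to 1, an L position)
n=6: W (go to 2, an L position)
n=7: W (go to 3, an L position)
n=8: W (go to 0, an L position)
n=9: W (go to 1, an L position)
n=10: W (go to 2, an L position)
n=11: W (go to 3, an L position)
n=12: L (options 8(W), 4(W) are all W)
n=13: L (options 9(W), 5(W) are all W)
n=14: L (options 10(W), 6(W) are all W)
n=15: L (options 11(W), 7(W) are all W)

15: L, 6: W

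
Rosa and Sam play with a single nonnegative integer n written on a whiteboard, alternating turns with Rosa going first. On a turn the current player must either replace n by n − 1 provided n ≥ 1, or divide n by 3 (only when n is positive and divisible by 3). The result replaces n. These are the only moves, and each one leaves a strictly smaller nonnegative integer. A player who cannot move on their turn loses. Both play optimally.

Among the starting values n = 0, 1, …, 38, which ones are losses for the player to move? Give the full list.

Label each position W (a win for the player to move) or L (a loss). A position with no legal move is L; any other position is W exactly when some move reaches an L, and L when every move reaches a W.
n=0: no move → L
n=1: can move to 0, which is L ⇒ W
n=2: the only move is to 1(W), a W ⇒ L
n=3: can move to 2, which is L ⇒ W
n=4: the only move is to 3(W), a W ⇒ L
n=5: can move to 4, which is L ⇒ W
n=6: can move to 2, which is L ⇒ W
n=7: the only move is to 6(W), a W ⇒ L
n=8: can move to 7, which is L ⇒ W
n=9: moves to 3(W), 8(W); every one is W ⇒ L
n=10: can move to 9, which is L ⇒ W
n=11: the only move is to 10(W), a W ⇒ L
n=12: can move to 4, which is L ⇒ W
n=13: the only move is to 12(W), a W ⇒ L
n=14: can move to 13, which is L ⇒ W
n=15: moves to 5(W), 14(W); every one is W ⇒ L
n=16: can move to 15, which is L ⇒ W
n=17: the only move is to 16(W), a W ⇒ L
n=18: can move to 17, which is L ⇒ W
n=19: the only move is to 18(W), a W ⇒ L
n=20: can move to 19, which is L ⇒ W
n=21: can move to 7, which is L ⇒ W
n=22: the only move is to 21(W), a W ⇒ L
n=23: can move to 22, which is L ⇒ W
n=24: moves to 8(W), 23(W); every one is W ⇒ L
n=25: can move to 24, which is L ⇒ W
n=26: the only move is to 25(W), a W ⇒ L
n=27: can move to 9, which is L ⇒ W
n=28: the only move is to 27(W), a W ⇒ L
n=29: can move to 28, which is L ⇒ W
n=30: moves to 10(W), 29(W); every one is W ⇒ L
n=31: can move to 30, which is L ⇒ W
n=32: the only move is to 31(W), a W ⇒ L
n=33: can move to 11, which is L ⇒ W
n=34: the only move is to 33(W), a W ⇒ L
n=35: can move to 34, which is L ⇒ W
n=36: moves to 12(W), 35(W); every one is W ⇒ L
n=37: can move to 36, which is L ⇒ W
n=38: the only move is to 37(W), a W ⇒ L
The losing starting values of n are exactly the entries labelled L in this table (19 of them).

0, 2, 4, 7, 9, 11, 13, 15, 17, 19, 22, 24, 26, 28, 30, 32, 34, 36, 38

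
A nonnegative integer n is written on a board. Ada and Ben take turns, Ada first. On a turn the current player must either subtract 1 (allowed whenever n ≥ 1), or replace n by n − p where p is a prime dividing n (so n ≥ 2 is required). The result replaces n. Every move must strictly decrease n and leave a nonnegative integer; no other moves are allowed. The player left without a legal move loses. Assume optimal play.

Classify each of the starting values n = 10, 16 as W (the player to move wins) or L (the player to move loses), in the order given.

10: W, 16: L

Positions with no move are L. A position that does have a move is losing for the player to move precisely when every available move leads to a winning position for the opponent. Fill in the labels:
n=0: no move → L
n=1: W (go to 0, an L position)
n=2: W (go to 0, an L position)
n=3: W (go to 0, an L position)
n=4: L (options 2(W), 3(W) are all W)
n=5: W (go to 0, an L position)
n=6: W (go to 4, an L position)
n=7: W (go to 0, an L position)
n=8: L (options 6(W), 7(W) are all W)
n=9: W (go to 8, an L position)
n=10: W (go to 8, an L position)
n=11: W (go to 0, an L position)
n=12: L (options 9(W), 10(W), 11(W) are all W)
n=13: W (go to 0, an L position)
n=14: W (go to 12, an L position)
n=15: W (go to 12, an L position)
n=16: L (options 14(W), 15(W) are all W)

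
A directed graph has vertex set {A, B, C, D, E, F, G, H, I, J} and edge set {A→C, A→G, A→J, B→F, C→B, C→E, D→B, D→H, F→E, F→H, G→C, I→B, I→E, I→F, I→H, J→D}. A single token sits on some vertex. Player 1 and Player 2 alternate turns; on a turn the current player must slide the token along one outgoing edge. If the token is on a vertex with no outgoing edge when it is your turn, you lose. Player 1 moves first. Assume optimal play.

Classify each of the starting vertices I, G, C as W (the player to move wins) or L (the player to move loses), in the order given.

Work bottom-up. With no move the player to move loses. Otherwise the position is W if at least one move leads to an L position for the opponent, and L if every move leads to a W.
Every edge goes from a vertex to one that appears earlier in the order H, E, F, B, I, D, C, J, G, A, so processing vertices in that order labels each vertex after all of its successors.
H: no outgoing edge → L
E: no outgoing edge → L
F: reaches L-position E → W
B: only reaches F(W), which is W → L
I: reaches L-position B → W
D: reaches L-position B → W
C: reaches L-position B → W
J: only reaches D(W), which is W → L
G: only reaches C(W), which is W → L
A: reaches L-position G → W

I: W, G: L, C: W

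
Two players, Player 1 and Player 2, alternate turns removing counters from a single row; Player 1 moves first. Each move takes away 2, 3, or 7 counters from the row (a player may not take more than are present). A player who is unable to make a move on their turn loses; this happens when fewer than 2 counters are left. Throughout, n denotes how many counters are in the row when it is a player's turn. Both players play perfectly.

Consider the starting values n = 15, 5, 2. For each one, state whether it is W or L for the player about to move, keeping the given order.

15: L, 5: L, 2: W

Work bottom-up. With no move the player to move loses. Otherwise the position is W if at least one move leads to an L position for the opponent, and L if every move leads to a W.
n=0: no move → L
n=1: no move → L
n=2: reaches L-position 0 → W
n=3: reaches L-position 1 → W
n=4: reaches L-position 1 → W
n=5: only reaches 3(W), 2(W), all W → L
n=6: only reaches 4(W), 3(W), all W → L
n=7: reaches L-position 5 → W
n=8: reaches L-position 6 → W
n=9: reaches L-position 6 → W
n=10: only reaches 8(W), 7(W), 3(W), all W → L
n=11: only reaches 9(W), 8(W), 4(W), all W → L
n=12: reaches L-position 10 → W
n=13: reaches L-position 11 → W
n=14: reaches L-position 11 → W
n=15: only reaches 13(W), 12(W), 8(W), all W → L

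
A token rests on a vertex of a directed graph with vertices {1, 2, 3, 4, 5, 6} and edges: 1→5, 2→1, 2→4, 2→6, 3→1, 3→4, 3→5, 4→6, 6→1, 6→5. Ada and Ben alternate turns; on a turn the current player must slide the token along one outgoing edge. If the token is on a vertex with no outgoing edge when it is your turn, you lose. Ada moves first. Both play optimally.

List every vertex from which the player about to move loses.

4, 5

Work bottom-up. With no move the player to move loses. Otherwise the position is W if at least one move leads to an L position for the opponent, and L if every move leads to a W.
Every edge goes from a vertex to one that appears earlier in the order 5, 1, 6, 4, 3, 2, so processing vertices in that order labels each vertex after all of its successors.
5: no outgoing edge → L
1: W (go to 5, an L position)
6: W (go to 5, an L position)
4: L (sole option 6(W) is W)
3: W (go to 4, an L position)
2: W (go to 4, an L position)
The losing starting vertices are exactly the entries labelled L in this table (2 of them).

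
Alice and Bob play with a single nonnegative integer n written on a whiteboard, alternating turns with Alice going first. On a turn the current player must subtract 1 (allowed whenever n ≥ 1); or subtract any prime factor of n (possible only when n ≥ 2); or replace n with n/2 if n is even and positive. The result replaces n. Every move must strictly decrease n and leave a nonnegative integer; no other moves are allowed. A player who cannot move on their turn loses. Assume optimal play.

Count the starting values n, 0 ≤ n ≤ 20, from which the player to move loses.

Work bottom-up. With no move the player to move loses. Otherwise the position is W if at least one move leads to an L position for the opponent, and L if every move leads to a W.
n=0: no move → L
n=1: can move to 0, which is L ⇒ W
n=2: can move to 0, which is L ⇒ W
n=3: can move to 0, which is L ⇒ W
n=4: moves to 2(W), 3(W); every one is W ⇒ L
n=5: can move to 0, which is L ⇒ W
n=6: can move to 4, which is L ⇒ W
n=7: can move to 0, which is L ⇒ W
n=8: can move to 4, which is L ⇒ W
n=9: moves to 6(W), 8(W); every one is W ⇒ L
n=10: can move to 9, which is L ⇒ W
n=11: can move to 0, which is L ⇒ W
n=12: can move to 9, which is L ⇒ W
n=13: can move to 0, which is L ⇒ W
n=14: moves to 7(W), 12(W), 13(W); every one is W ⇒ L
n=15: can move to 14, which is L ⇒ W
n=16: can move to 14, which is L ⇒ W
n=17: can move to 0, which is L ⇒ W
n=18: can move to 9, which is L ⇒ W
n=19: can move to 0, which is L ⇒ W
n=20: moves to 10(W), 15(W), 18(W), 19(W); every one is W ⇒ L
L entries with 0 ≤ n ≤ 20: n = 0, 4, 9, 14, 20; that makes 5.

5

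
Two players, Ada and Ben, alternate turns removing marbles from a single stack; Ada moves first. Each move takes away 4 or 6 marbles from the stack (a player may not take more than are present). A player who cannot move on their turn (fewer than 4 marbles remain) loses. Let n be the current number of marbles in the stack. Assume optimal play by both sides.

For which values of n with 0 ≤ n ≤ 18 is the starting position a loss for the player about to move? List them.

Build the W/L table. Terminal = L. A non-terminal position is W if it has a move to some L; otherwise it is L.
n=0: no move → L
n=1: no move → L
n=2: no move → L
n=3: no move → L
n=4: W (go to 0, an L position)
n=5: W (go to 1, an L position)
n=6: W (go to 2, an L position)
n=7: W (go to 3, an L position)
n=8: W (go to 2, an L position)
n=9: W (go to 3, an L position)
n=10: L (options 6(W), 4(W) are all W)
n=11: L (options 7(W), 5(W) are all W)
n=12: L (options 8(W), 6(W) are all W)
n=13: L (options 9(W), 7(W) are all W)
n=14: W (go to 10, an L position)
n=15: W (go to 11, an L position)
n=16: W (go to 12, an L position)
n=17: W (go to 13, an L position)
n=18: W (go to 12, an L position)
Reading off the rows marked L gives the requested list; there are 8 such values of n.

0, 1, 2, 3, 10, 11, 12, 13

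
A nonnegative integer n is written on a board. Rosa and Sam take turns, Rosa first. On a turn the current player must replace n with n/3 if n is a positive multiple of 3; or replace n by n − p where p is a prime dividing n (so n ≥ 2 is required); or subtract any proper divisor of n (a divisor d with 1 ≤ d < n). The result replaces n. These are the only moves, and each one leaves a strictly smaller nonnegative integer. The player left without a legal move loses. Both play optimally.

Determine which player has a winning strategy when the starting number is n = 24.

Positions with no move are L. A position that does have a move is losing for the player to move precisely when every available move leads to a winning position for the opponent. Fill in the labels:
n=0: no move → L
n=1: no move → L
n=2: reaches L-position 0 → W
n=3: reaches L-position 0 → W
n=4: only reaches 2(W), 3(W), all W → L
n=5: reaches L-position 0 → W
n=6: reaches L-position 4 → W
n=7: reaches L-position 0 → W
n=8: reaches L-position 4 → W
n=9: only reaches 3(W), 6(W), 8(W), all W → L
n=10: reaches L-position 9 → W
n=11: reaches L-position 0 → W
n=12: reaches L-position 4 → W
n=13: reaches L-position 0 → W
n=14: only reaches 7(W), 12(W), 13(W), all W → L
n=15: reaches L-position 14 → W
n=16: reaches L-position 14 → W
n=17: reaches L-position 0 → W
n=18: reaches L-position 9 → W
n=19: reaches L-position 0 → W
n=20: only reaches 10(W), 15(W), 16(W), 18(W), 19(W), all W → L
n=21: reaches L-position 14 → W
n=22: reaches L-position 20 → W
n=23: reaches L-position 0 → W
n=24: reaches L-position 20 → W
From 24 Rosa can move to 20, reaching an L position.

Rosa wins.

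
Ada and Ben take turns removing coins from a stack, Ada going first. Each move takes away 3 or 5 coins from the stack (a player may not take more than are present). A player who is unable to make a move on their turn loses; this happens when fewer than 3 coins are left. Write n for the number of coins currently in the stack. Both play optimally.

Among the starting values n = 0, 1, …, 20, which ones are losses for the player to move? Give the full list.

0, 1, 2, 8, 9, 10, 16, 17, 18

Label each position W (a win for the player to move) or L (a loss). A position with no legal move is L; any other position is W exactly when some move reaches an L, and L when every move reaches a W.
n=0: no move → L
n=1: no move → L
n=2: no move → L
n=3: can move to 0, which is L ⇒ W
n=4: can move to 1, which is L ⇒ W
n=5: can move to 2, which is L ⇒ W
n=6: can move to 1, which is L ⇒ W
n=7: can move to 2, which is L ⇒ W
n=8: moves to 5(W), 3(W); every one is W ⇒ L
n=9: moves to 6(W), 4(W); every one is W ⇒ L
n=10: moves to 7(W), 5(W); every one is W ⇒ L
n=11: can move to 8, which is L ⇒ W
n=12: can move to 9, which is L ⇒ W
n=13: can move to 10, which is L ⇒ W
n=14: can move to 9, which is L ⇒ W
n=15: can move to 10, which is L ⇒ W
n=16: moves to 13(W), 11(W); every one is W ⇒ L
n=17: moves to 14(W), 12(W); every one is W ⇒ L
n=18: moves to 15(W), 13(W); every one is W ⇒ L
n=19: can move to 16, which is L ⇒ W
n=20: can move to 17, which is L ⇒ W
Reading off the rows marked L gives the requested list; there are 9 such values of n.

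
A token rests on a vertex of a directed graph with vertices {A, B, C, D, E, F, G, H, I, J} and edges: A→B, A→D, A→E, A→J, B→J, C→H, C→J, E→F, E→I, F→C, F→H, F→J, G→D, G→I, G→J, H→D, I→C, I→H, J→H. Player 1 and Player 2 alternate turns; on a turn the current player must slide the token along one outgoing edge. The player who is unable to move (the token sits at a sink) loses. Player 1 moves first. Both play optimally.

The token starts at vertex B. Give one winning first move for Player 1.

Move to J.

Use the standard recursion: the mover loses at a terminal position; elsewhere, the mover wins exactly when some move hands the opponent an L position.
Every edge goes from a vertex to one that appears earlier in the order D, H, J, C, F, I, E, B, A, G, so processing vertices in that order labels each vertex after all of its successors.
D: no outgoing edge → L
H: →D(L), so W
J: →H(W) only, which is W, so L
C: →J(L), so W
F: →J(L), so W
I: →C(W), H(W) — all W, so L
E: →I(L), so W
B: →J(L), so W
A: →J(L), so W
G: →I(L), so W
From B, the L positions reachable in one move are: J.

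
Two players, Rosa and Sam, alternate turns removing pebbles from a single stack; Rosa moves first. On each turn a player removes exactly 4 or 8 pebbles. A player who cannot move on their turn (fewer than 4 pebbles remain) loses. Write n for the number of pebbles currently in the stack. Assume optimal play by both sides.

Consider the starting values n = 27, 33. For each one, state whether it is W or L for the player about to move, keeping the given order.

27: L, 33: W

Classify positions by backward induction: terminal positions (no move available) are L. From any other position, the mover wins iff some move reaches an L.
n=0: no move → L
n=1: no move → L
n=2: no move → L
n=3: no move → L
n=4: can move to 0, which is L ⇒ W
n=5: can move to 1, which is L ⇒ W
n=6: can move to 2, which is L ⇒ W
n=7: can move to 3, which is L ⇒ W
n=8: can move to 0, which is L ⇒ W
n=9: can move to 1, which is L ⇒ W
n=10: can move to 2, which is L ⇒ W
n=11: can move to 3, which is L ⇒ W
n=12: moves to 8(W), 4(W); every one is W ⇒ L
n=13: moves to 9(W), 5(W); every one is W ⇒ L
n=14: moves to 10(W), 6(W); every one is W ⇒ L
n=15: moves to 11(W), 7(W); every one is W ⇒ L
n=16: can move to 12, which is L ⇒ W
n=17: can move to 13, which is L ⇒ W
n=18: can move to 14, which is L ⇒ W
n=19: can move to 15, which is L ⇒ W
n=20: can move to 12, which is L ⇒ W
n=21: can move to 13, which is L ⇒ W
n=22: can move to 14, which is L ⇒ W
n=23: can move to 15, which is L ⇒ W
n=24: moves to 20(W), 16(W); every one is W ⇒ L
n=25: moves to 21(W), 17(W); every one is W ⇒ L
n=26: moves to 22(W), 18(W); every one is W ⇒ L
n=27: moves to 23(W), 19(W); every one is W ⇒ L
n=28: can move to 24, which is L ⇒ W
n=29: can move to 25, which is L ⇒ W
n=30: can move to 26, which is L ⇒ W
n=31: can move to 27, which is L ⇒ W
n=32: can move to 24, which is L ⇒ W
n=33: can move to 25, which is L ⇒ W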